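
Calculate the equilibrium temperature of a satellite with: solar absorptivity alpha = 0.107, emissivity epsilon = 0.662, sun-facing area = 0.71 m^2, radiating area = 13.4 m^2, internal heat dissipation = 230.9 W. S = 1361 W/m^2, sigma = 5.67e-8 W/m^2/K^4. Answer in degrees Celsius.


Numerator = alpha*S*A_sun + Q_int = 0.107*1361*0.71 + 230.9 = 334.2952 W
Denominator = eps*sigma*A_rad = 0.662*5.67e-8*13.4 = 5.0297436e-07 W/K^4
T^4 = 6.646366e+08 K^4
T = 160.5632 K = -112.5868 C

-112.5868 degrees Celsius


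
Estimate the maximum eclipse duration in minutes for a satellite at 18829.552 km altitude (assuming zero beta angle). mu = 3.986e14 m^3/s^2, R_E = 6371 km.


r = 25200.5520 km
T = 663.5521 min
Eclipse fraction = arcsin(R_E/r)/pi = arcsin(6371.0000/25200.5520)/pi
= arcsin(0.2528119)/pi = 0.08135539
Eclipse duration = 0.08135539 * 663.5521 = 53.9835 min

53.9835 minutes


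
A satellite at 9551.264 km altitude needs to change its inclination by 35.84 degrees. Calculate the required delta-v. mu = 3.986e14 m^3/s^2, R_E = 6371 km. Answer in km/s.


r = 15922.2640 km = 1.5922264e+07 m
V = sqrt(mu/r) = 5003.4117 m/s
di = 35.84 deg = 0.625526 rad
dV = 2*V*sin(di/2) = 2*5003.4117*sin(0.312763)
dV = 3078.9871 m/s = 3.0790 km/s

3.0790 km/s


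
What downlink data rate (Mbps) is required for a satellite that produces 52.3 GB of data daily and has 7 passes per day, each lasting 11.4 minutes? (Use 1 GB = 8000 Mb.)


total contact time = 7 * 11.4 * 60 = 4788.0000 s
data = 52.3 GB = 418400.0000 Mb
rate = 418400.0000 / 4788.0000 = 87.3851 Mbps

87.3851 Mbps


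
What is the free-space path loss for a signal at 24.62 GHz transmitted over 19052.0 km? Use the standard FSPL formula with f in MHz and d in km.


f = 24.62 GHz = 24620.0000 MHz
d = 19052.0 km
FSPL = 32.44 + 20*log10(24620.0000) + 20*log10(19052.0)
FSPL = 32.44 + 87.8258 + 85.5988
FSPL = 205.8646 dB

205.8646 dB


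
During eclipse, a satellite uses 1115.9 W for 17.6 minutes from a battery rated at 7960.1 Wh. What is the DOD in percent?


E_used = P * t / 60 = 1115.9 * 17.6 / 60 = 327.3307 Wh
DOD = E_used / E_total * 100 = 327.3307 / 7960.1 * 100
DOD = 4.1121 %

4.1121 %


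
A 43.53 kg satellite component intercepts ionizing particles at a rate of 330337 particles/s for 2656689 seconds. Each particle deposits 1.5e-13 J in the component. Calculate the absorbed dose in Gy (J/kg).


Total energy deposited = rate * time * E_per
  = 330337 * 2656689 * 1.5e-13 = 0.1316404 J
Dose = E_total / mass = 0.1316404 / 43.53
Dose = 0.003024131 Gy

0.0030 Gy


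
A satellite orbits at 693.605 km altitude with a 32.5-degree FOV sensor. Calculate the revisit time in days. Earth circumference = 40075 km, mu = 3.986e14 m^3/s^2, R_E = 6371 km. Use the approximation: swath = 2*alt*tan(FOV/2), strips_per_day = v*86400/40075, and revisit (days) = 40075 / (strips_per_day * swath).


swath = 2*693.605*tan(0.283616) = 404.3348 km
v = sqrt(mu/r) = 7511.4660 m/s = 7.5115 km/s
strips/day = v*86400/40075 = 7.5115*86400/40075 = 16.1944
coverage/day = strips * swath = 16.1944 * 404.3348 = 6547.9610 km
revisit = 40075 / 6547.9610 = 6.1202 days

6.1202 days


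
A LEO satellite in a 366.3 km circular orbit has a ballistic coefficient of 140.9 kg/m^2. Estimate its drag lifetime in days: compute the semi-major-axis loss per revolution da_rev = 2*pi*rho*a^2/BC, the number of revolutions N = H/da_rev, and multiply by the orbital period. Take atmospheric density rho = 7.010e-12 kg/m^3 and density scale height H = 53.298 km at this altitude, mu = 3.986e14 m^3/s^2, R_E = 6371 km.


a = R_E + alt = 6737.3000 km = 6.7373e+06 m
da_rev = 2*pi*rho*a^2/BC = 2*pi*7.010e-12*(6.7373e+06)^2/140.9 = 14.189225 m per revolution
N = H/da_rev = 53298.0000 m / 14.189225 m = 3756.2306 revolutions
P = 2*pi*sqrt(a^3/mu) = 5503.5137 s
lifetime = N*P = 3756.2306 * 5503.5137 = 2.0672467e+07 s = 239.2647 days

239.2647 days


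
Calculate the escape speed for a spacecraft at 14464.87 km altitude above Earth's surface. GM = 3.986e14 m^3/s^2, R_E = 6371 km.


r = 6371.0 + 14464.87 = 20835.8700 km = 2.083587e+07 m
v_esc = sqrt(2*mu/r) = sqrt(2*3.986e14 / 2.083587e+07)
v_esc = 6185.5429 m/s = 6.1855 km/s

6.1855 km/s


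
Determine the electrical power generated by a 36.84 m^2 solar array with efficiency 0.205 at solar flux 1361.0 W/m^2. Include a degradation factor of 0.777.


P = area * eta * S * degradation
P = 36.84 * 0.205 * 1361.0 * 0.777
P = 7986.4288 W

7986.4288 W


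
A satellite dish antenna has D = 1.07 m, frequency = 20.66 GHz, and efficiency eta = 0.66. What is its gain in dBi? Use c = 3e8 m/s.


lambda = c/f = 3e8 / 2.066e+10 = 0.01452081 m
G = eta*(pi*D/lambda)^2 = 0.66*(pi*1.07/0.01452081)^2
G = 35369.5359 (linear)
G = 10*log10(35369.5359) = 45.4863 dBi

45.4863 dBi


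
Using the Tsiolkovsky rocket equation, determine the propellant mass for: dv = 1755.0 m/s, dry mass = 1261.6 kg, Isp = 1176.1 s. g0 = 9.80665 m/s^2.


ve = Isp * g0 = 1176.1 * 9.80665 = 11533.601065 m/s
mass ratio = exp(dv/ve) = exp(1755.0/11533.601065) = 1.16435129
m_prop = m_dry * (mr - 1) = 1261.6 * (1.16435129 - 1)
m_prop = 207.3456 kg

207.3456 kg


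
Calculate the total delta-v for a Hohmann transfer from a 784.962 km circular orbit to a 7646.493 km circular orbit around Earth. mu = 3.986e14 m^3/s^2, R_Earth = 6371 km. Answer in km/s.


r1 = 7155.9620 km = 7.155962e+06 m
r2 = 14017.4930 km = 1.4017493e+07 m
dv1 = sqrt(mu/r1)*(sqrt(2*r2/(r1+r2)) - 1) = 1124.5746 m/s
dv2 = sqrt(mu/r2)*(1 - sqrt(2*r1/(r1+r2))) = 948.3698 m/s
total dv = |dv1| + |dv2| = 1124.5746 + 948.3698 = 2072.9444 m/s = 2.0729 km/s

2.0729 km/s


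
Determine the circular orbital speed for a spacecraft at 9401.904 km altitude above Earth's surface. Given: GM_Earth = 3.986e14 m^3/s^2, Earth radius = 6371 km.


r = R_E + alt = 6371.0 + 9401.904 = 15772.9040 km = 1.5772904e+07 m
v = sqrt(mu/r) = sqrt(3.986e14 / 1.5772904e+07) = 5027.0455 m/s = 5.0270 km/s

5.0270 km/s


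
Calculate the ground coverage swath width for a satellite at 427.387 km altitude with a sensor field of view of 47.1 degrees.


FOV = 47.1 deg = 0.8220501 rad
swath = 2 * alt * tan(FOV/2) = 2 * 427.387 * tan(0.411025)
swath = 2 * 427.387 * 0.4358504
swath = 372.5536 km

372.5536 km


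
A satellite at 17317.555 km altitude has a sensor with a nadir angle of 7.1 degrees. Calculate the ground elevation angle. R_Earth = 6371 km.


r = R_E + alt = 23688.5550 km
Law of sines in the satellite / Earth-center / ground-point triangle:
  sin(nadir)/R_E = sin(90 + el)/r  =>  cos(el) = (r/R_E)*sin(nadir)
cos(el) = (23688.5550 / 6371.0000) * sin(7.1 deg) = 0.4595731
el = arccos(0.4595731) = 62.6404 deg
(Earth-central angle = 90 - nadir - el = 20.2596 deg)

62.6404 degrees


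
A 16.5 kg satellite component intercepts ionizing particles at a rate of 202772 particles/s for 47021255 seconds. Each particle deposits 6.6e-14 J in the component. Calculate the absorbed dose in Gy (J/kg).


Total energy deposited = rate * time * E_per
  = 202772 * 47021255 * 6.6e-14 = 0.6292832 J
Dose = E_total / mass = 0.6292832 / 16.5
Dose = 0.03813838 Gy

0.0381 Gy


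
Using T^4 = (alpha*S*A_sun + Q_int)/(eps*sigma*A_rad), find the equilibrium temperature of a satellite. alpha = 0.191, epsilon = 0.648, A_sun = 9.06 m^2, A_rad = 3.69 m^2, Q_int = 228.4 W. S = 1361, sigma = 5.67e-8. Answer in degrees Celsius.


Numerator = alpha*S*A_sun + Q_int = 0.191*1361*9.06 + 228.4 = 2583.5561 W
Denominator = eps*sigma*A_rad = 0.648*5.67e-8*3.69 = 1.355765e-07 W/K^4
T^4 = 1.9056075e+10 K^4
T = 371.5424 K = 98.3924 C

98.3924 degrees Celsius


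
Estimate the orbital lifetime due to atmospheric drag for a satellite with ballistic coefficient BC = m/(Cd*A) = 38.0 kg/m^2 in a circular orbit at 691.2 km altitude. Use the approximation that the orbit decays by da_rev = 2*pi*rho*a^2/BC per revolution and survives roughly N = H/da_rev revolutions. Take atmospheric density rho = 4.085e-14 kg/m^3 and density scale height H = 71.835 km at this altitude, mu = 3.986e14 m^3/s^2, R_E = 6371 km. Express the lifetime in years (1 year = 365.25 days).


a = R_E + alt = 7062.2000 km = 7.0622e+06 m
da_rev = 2*pi*rho*a^2/BC = 2*pi*4.085e-14*(7.0622e+06)^2/38.0 = 0.33687467 m per revolution
N = H/da_rev = 71835.0000 m / 0.33687467 m = 213239.5407 revolutions
P = 2*pi*sqrt(a^3/mu) = 5906.3780 s
lifetime = N*P = 213239.5407 * 5906.3780 = 1.2594733e+09 s = 14577.2377 days
years = 14577.2377 / 365.25 = 39.9103 years

39.9103 years


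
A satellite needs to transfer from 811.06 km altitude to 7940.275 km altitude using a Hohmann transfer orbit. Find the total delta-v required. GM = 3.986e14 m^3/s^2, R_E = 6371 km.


r1 = 7182.0600 km = 7.18206e+06 m
r2 = 14311.2750 km = 1.4311275e+07 m
dv1 = sqrt(mu/r1)*(sqrt(2*r2/(r1+r2)) - 1) = 1147.1976 m/s
dv2 = sqrt(mu/r2)*(1 - sqrt(2*r1/(r1+r2))) = 963.1480 m/s
total dv = |dv1| + |dv2| = 1147.1976 + 963.1480 = 2110.3457 m/s = 2.1103 km/s

2.1103 km/s


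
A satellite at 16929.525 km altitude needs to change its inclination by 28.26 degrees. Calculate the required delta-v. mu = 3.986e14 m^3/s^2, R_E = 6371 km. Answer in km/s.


r = 23300.5250 km = 2.3300525e+07 m
V = sqrt(mu/r) = 4136.0501 m/s
di = 28.26 deg = 0.49323 rad
dV = 2*V*sin(di/2) = 2*4136.0501*sin(0.246615)
dV = 2019.4083 m/s = 2.0194 km/s

2.0194 km/s


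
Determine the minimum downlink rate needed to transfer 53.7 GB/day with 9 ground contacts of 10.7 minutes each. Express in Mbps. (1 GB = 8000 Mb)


total contact time = 9 * 10.7 * 60 = 5778.0000 s
data = 53.7 GB = 429600.0000 Mb
rate = 429600.0000 / 5778.0000 = 74.3510 Mbps

74.3510 Mbps


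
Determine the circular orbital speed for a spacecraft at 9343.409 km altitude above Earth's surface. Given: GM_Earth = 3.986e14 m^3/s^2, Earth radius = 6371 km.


r = R_E + alt = 6371.0 + 9343.409 = 15714.4090 km = 1.5714409e+07 m
v = sqrt(mu/r) = sqrt(3.986e14 / 1.5714409e+07) = 5036.3931 m/s = 5.0364 km/s

5.0364 km/s


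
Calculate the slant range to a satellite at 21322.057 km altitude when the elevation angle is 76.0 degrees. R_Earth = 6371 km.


h = 21322.057 km, el = 76.0 deg
d = -R_E*sin(el) + sqrt((R_E*sin(el))^2 + 2*R_E*h + h^2)
d = -6371.0000*sin(1.3265) + sqrt((6371.0000*0.9702957)^2 + 2*6371.0000*21322.057 + 21322.057^2)
d = 21468.3788 km

21468.3788 km


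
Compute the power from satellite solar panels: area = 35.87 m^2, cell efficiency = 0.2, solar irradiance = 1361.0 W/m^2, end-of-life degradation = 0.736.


P = area * eta * S * degradation
P = 35.87 * 0.2 * 1361.0 * 0.736
P = 7186.1671 W

7186.1671 W


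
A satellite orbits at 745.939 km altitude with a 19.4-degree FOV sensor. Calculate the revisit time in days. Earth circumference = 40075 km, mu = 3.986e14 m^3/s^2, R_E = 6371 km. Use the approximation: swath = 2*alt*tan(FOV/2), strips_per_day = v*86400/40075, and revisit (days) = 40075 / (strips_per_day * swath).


swath = 2*745.939*tan(0.1692969) = 255.0114 km
v = sqrt(mu/r) = 7483.7975 m/s = 7.4838 km/s
strips/day = v*86400/40075 = 7.4838*86400/40075 = 16.1347
coverage/day = strips * swath = 16.1347 * 255.0114 = 4114.5448 km
revisit = 40075 / 4114.5448 = 9.7398 days

9.7398 days


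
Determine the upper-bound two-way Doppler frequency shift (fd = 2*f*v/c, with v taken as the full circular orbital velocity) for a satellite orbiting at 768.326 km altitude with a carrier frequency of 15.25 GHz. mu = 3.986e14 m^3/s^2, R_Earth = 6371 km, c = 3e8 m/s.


r = 7.139326e+06 m
v = sqrt(mu/r) = 7472.0547 m/s (worst-case radial velocity)
f = 15.25 GHz = 1.525e+10 Hz
fd = 2*f*v/c = 2*1.525e+10*7472.0547/3.0e+08
fd = 759658.8909 Hz

759658.8909 Hz


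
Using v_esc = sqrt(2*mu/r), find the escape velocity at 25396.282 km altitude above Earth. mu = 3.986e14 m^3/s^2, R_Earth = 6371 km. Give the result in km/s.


r = 6371.0 + 25396.282 = 31767.2820 km = 3.1767282e+07 m
v_esc = sqrt(2*mu/r) = sqrt(2*3.986e14 / 3.1767282e+07)
v_esc = 5009.4912 m/s = 5.0095 km/s

5.0095 km/s


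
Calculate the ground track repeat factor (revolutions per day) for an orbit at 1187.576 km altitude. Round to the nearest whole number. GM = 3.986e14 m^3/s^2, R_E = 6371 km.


r = 7.558576e+06 m
T = 2*pi*sqrt(r^3/mu) = 6539.9014 s = 108.9984 min
revs/day = 1440 / 108.9984 = 13.2112
Rounded: 13 revolutions per day

13 revolutions per day


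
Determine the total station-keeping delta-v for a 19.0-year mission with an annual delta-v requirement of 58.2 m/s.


dV = rate * years = 58.2 * 19.0
dV = 1105.8000 m/s

1105.8000 m/s


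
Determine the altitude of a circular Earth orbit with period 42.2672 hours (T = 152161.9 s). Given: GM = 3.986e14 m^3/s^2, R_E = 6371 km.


T = 152161.9 s
r = (mu*T^2/(4*pi^2))^(1/3) = (3.986e14 * 152161.9^2 / (4*pi^2))^(1/3)
r = 6.1602235e+07 m = 61602.2348 km
alt = r - R_E = 61602.2348 - 6371 = 55231.2348 km

55231.2348 km


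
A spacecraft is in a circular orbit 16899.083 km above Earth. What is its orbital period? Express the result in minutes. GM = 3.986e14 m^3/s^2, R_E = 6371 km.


r = 23270.0830 km = 2.3270083e+07 m
T = 2*pi*sqrt(r^3/mu) = 2*pi*sqrt(1.2600675e+22 / 3.986e14)
T = 35327.1107 s = 588.7852 min

588.7852 minutes


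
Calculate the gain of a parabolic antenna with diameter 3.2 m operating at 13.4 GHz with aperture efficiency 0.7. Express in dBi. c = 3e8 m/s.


lambda = c/f = 3e8 / 1.34e+10 = 0.02238806 m
G = eta*(pi*D/lambda)^2 = 0.7*(pi*3.2/0.02238806)^2
G = 141144.7827 (linear)
G = 10*log10(141144.7827) = 51.4966 dBi

51.4966 dBi


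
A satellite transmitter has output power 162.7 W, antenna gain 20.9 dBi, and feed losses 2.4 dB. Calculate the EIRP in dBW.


Pt = 162.7 W = 22.1139 dBW
EIRP = Pt_dBW + Gt - losses = 22.1139 + 20.9 - 2.4 = 40.6139 dBW

40.6139 dBW


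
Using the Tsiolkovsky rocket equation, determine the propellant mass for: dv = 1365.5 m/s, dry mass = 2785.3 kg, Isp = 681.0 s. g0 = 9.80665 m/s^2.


ve = Isp * g0 = 681.0 * 9.80665 = 6678.328650 m/s
mass ratio = exp(dv/ve) = exp(1365.5/6678.328650) = 1.22687137
m_prop = m_dry * (mr - 1) = 2785.3 * (1.22687137 - 1)
m_prop = 631.9048 kg

631.9048 kg


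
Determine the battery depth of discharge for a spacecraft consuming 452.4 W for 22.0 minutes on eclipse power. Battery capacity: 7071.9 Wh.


E_used = P * t / 60 = 452.4 * 22.0 / 60 = 165.8800 Wh
DOD = E_used / E_total * 100 = 165.8800 / 7071.9 * 100
DOD = 2.3456 %

2.3456 %


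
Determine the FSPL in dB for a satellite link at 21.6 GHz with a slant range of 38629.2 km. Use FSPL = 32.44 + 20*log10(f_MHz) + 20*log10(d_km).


f = 21.6 GHz = 21600.0000 MHz
d = 38629.2 km
FSPL = 32.44 + 20*log10(21600.0000) + 20*log10(38629.2)
FSPL = 32.44 + 86.6891 + 91.7383
FSPL = 210.8674 dB

210.8674 dB


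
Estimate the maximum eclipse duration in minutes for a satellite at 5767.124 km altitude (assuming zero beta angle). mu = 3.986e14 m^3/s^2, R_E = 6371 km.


r = 12138.1240 km
T = 221.8132 min
Eclipse fraction = arcsin(R_E/r)/pi = arcsin(6371.0000/12138.1240)/pi
= arcsin(0.5248752)/pi = 0.175888
Eclipse duration = 0.175888 * 221.8132 = 39.0143 min

39.0143 minutes


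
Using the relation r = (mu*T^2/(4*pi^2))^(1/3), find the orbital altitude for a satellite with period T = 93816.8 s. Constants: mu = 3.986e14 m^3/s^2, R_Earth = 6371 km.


T = 93816.8 s
r = (mu*T^2/(4*pi^2))^(1/3) = (3.986e14 * 93816.8^2 / (4*pi^2))^(1/3)
r = 4.462514e+07 m = 44625.1405 km
alt = r - R_E = 44625.1405 - 6371 = 38254.1405 km

38254.1405 km


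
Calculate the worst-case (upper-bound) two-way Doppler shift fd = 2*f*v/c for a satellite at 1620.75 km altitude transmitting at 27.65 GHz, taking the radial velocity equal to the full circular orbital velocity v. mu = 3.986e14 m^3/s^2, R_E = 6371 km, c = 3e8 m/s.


r = 7.99175e+06 m
v = sqrt(mu/r) = 7062.3250 m/s (worst-case radial velocity)
f = 27.65 GHz = 2.765e+10 Hz
fd = 2*f*v/c = 2*2.765e+10*7062.3250/3.0e+08
fd = 1.3018219e+06 Hz

1.3018e+06 Hz


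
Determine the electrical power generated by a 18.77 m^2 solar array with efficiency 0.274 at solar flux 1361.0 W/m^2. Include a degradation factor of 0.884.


P = area * eta * S * degradation
P = 18.77 * 0.274 * 1361.0 * 0.884
P = 6187.6427 W

6187.6427 W


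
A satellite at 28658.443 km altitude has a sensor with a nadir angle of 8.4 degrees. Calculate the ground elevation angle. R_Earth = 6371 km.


r = R_E + alt = 35029.4430 km
Law of sines in the satellite / Earth-center / ground-point triangle:
  sin(nadir)/R_E = sin(90 + el)/r  =>  cos(el) = (r/R_E)*sin(nadir)
cos(el) = (35029.4430 / 6371.0000) * sin(8.4 deg) = 0.8032031
el = arccos(0.8032031) = 36.5629 deg
(Earth-central angle = 90 - nadir - el = 45.0371 deg)

36.5629 degrees


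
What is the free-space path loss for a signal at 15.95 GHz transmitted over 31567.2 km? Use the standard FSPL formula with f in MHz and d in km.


f = 15.95 GHz = 15950.0000 MHz
d = 31567.2 km
FSPL = 32.44 + 20*log10(15950.0000) + 20*log10(31567.2)
FSPL = 32.44 + 84.0552 + 89.9847
FSPL = 206.4799 dB

206.4799 dB


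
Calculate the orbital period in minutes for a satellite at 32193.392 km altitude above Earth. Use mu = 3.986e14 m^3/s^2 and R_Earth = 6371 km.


r = 38564.3920 km = 3.8564392e+07 m
T = 2*pi*sqrt(r^3/mu) = 2*pi*sqrt(5.7353439e+22 / 3.986e14)
T = 75368.6878 s = 1256.1448 min

1256.1448 minutes


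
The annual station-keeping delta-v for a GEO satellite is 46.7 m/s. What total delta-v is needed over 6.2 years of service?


dV = rate * years = 46.7 * 6.2
dV = 289.5400 m/s

289.5400 m/s


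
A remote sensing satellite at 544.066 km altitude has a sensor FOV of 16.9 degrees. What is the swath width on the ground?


FOV = 16.9 deg = 0.2949606 rad
swath = 2 * alt * tan(FOV/2) = 2 * 544.066 * tan(0.1474803)
swath = 2 * 544.066 * 0.148559
swath = 161.6518 km

161.6518 km


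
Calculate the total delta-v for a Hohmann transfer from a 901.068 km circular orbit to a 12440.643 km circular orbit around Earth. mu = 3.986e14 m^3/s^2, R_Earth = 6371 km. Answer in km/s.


r1 = 7272.0680 km = 7.272068e+06 m
r2 = 18811.6430 km = 1.8811643e+07 m
dv1 = sqrt(mu/r1)*(sqrt(2*r2/(r1+r2)) - 1) = 1488.1260 m/s
dv2 = sqrt(mu/r2)*(1 - sqrt(2*r1/(r1+r2))) = 1165.8745 m/s
total dv = |dv1| + |dv2| = 1488.1260 + 1165.8745 = 2654.0005 m/s = 2.6540 km/s

2.6540 km/s


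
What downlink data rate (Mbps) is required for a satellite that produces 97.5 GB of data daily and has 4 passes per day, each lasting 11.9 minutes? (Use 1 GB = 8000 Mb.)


total contact time = 4 * 11.9 * 60 = 2856.0000 s
data = 97.5 GB = 780000.0000 Mb
rate = 780000.0000 / 2856.0000 = 273.1092 Mbps

273.1092 Mbps


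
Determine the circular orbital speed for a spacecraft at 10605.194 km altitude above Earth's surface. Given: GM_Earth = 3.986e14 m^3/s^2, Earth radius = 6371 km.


r = R_E + alt = 6371.0 + 10605.194 = 16976.1940 km = 1.6976194e+07 m
v = sqrt(mu/r) = sqrt(3.986e14 / 1.6976194e+07) = 4845.6103 m/s = 4.8456 km/s

4.8456 km/s


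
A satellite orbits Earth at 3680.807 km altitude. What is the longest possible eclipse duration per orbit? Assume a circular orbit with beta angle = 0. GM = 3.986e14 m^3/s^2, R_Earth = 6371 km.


r = 10051.8070 km
T = 167.1576 min
Eclipse fraction = arcsin(R_E/r)/pi = arcsin(6371.0000/10051.8070)/pi
= arcsin(0.6338164)/pi = 0.2185125
Eclipse duration = 0.2185125 * 167.1576 = 36.5260 min

36.5260 minutes


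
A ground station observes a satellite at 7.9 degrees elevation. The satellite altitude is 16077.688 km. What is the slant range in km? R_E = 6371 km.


h = 16077.688 km, el = 7.9 deg
d = -R_E*sin(el) + sqrt((R_E*sin(el))^2 + 2*R_E*h + h^2)
d = -6371.0000*sin(0.137881) + sqrt((6371.0000*0.1374445)^2 + 2*6371.0000*16077.688 + 16077.688^2)
d = 20667.8022 km

20667.8022 km


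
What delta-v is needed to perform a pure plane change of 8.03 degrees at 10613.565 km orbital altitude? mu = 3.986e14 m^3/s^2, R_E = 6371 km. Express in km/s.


r = 16984.5650 km = 1.6984565e+07 m
V = sqrt(mu/r) = 4844.4160 m/s
di = 8.03 deg = 0.1401499 rad
dV = 2*V*sin(di/2) = 2*4844.4160*sin(0.07007497)
dV = 678.3891 m/s = 0.6783891 km/s

0.6784 km/s


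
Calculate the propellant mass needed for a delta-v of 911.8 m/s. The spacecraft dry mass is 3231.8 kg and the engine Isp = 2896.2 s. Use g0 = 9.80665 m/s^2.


ve = Isp * g0 = 2896.2 * 9.80665 = 28402.019730 m/s
mass ratio = exp(dv/ve) = exp(911.8/28402.019730) = 1.03262422
m_prop = m_dry * (mr - 1) = 3231.8 * (1.03262422 - 1)
m_prop = 105.4350 kg

105.4350 kg


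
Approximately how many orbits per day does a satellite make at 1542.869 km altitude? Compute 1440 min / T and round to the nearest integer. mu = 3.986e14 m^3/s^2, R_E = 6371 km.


r = 7.913869e+06 m
T = 2*pi*sqrt(r^3/mu) = 7006.3932 s = 116.7732 min
revs/day = 1440 / 116.7732 = 12.3316
Rounded: 12 revolutions per day

12 revolutions per day


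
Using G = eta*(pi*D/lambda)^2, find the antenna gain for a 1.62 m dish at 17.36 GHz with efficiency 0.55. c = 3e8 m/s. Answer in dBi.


lambda = c/f = 3e8 / 1.736e+10 = 0.01728111 m
G = eta*(pi*D/lambda)^2 = 0.55*(pi*1.62/0.01728111)^2
G = 47703.4068 (linear)
G = 10*log10(47703.4068) = 46.7855 dBi

46.7855 dBi


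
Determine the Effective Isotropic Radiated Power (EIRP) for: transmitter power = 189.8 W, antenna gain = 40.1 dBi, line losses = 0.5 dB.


Pt = 189.8 W = 22.7830 dBW
EIRP = Pt_dBW + Gt - losses = 22.7830 + 40.1 - 0.5 = 62.3830 dBW

62.3830 dBW


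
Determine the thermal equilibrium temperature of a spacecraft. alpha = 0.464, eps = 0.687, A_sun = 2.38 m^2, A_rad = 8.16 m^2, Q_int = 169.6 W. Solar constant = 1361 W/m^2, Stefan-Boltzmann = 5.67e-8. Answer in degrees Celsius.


Numerator = alpha*S*A_sun + Q_int = 0.464*1361*2.38 + 169.6 = 1672.5795 W
Denominator = eps*sigma*A_rad = 0.687*5.67e-8*8.16 = 3.1785566e-07 W/K^4
T^4 = 5.2620724e+09 K^4
T = 269.3328 K = -3.8172 C

-3.8172 degrees Celsius


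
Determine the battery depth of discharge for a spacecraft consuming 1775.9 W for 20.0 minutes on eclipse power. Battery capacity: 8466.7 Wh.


E_used = P * t / 60 = 1775.9 * 20.0 / 60 = 591.9667 Wh
DOD = E_used / E_total * 100 = 591.9667 / 8466.7 * 100
DOD = 6.9917 %

6.9917 %


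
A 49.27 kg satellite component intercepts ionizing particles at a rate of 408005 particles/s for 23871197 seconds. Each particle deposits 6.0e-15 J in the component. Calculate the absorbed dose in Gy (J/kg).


Total energy deposited = rate * time * E_per
  = 408005 * 23871197 * 6.0e-15 = 0.05843741 J
Dose = E_total / mass = 0.05843741 / 49.27
Dose = 0.001186065 Gy

0.0012 Gy


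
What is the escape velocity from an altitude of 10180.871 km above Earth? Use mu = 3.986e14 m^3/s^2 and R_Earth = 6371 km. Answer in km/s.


r = 6371.0 + 10180.871 = 16551.8710 km = 1.6551871e+07 m
v_esc = sqrt(2*mu/r) = sqrt(2*3.986e14 / 1.6551871e+07)
v_esc = 6940.0100 m/s = 6.9400 km/s

6.9400 km/s


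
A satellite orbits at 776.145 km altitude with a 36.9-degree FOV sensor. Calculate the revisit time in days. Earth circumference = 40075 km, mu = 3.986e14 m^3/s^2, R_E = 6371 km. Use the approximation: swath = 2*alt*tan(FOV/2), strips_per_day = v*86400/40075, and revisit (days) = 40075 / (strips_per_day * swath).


swath = 2*776.145*tan(0.3220132) = 517.8831 km
v = sqrt(mu/r) = 7467.9663 m/s = 7.4680 km/s
strips/day = v*86400/40075 = 7.4680*86400/40075 = 16.1006
coverage/day = strips * swath = 16.1006 * 517.8831 = 8338.2386 km
revisit = 40075 / 8338.2386 = 4.8062 days

4.8062 days


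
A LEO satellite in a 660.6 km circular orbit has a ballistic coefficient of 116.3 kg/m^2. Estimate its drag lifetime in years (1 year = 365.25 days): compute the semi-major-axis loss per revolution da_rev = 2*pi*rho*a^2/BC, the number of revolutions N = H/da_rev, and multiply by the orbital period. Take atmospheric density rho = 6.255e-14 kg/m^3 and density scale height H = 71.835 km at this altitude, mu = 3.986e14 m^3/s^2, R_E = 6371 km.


a = R_E + alt = 7031.6000 km = 7.0316e+06 m
da_rev = 2*pi*rho*a^2/BC = 2*pi*6.255e-14*(7.0316e+06)^2/116.3 = 0.167084354 m per revolution
N = H/da_rev = 71835.0000 m / 0.167084354 m = 429932.5370 revolutions
P = 2*pi*sqrt(a^3/mu) = 5868.0318 s
lifetime = N*P = 429932.5370 * 5868.0318 = 2.5228578e+09 s = 29199.7430 days
years = 29199.7430 / 365.25 = 79.9445 years

79.9445 years


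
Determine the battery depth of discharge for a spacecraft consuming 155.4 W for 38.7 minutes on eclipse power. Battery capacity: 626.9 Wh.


E_used = P * t / 60 = 155.4 * 38.7 / 60 = 100.2330 Wh
DOD = E_used / E_total * 100 = 100.2330 / 626.9 * 100
DOD = 15.9887 %

15.9887 %


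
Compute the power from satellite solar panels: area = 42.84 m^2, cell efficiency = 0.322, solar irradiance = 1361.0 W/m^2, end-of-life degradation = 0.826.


P = area * eta * S * degradation
P = 42.84 * 0.322 * 1361.0 * 0.826
P = 15507.5613 W

15507.5613 W


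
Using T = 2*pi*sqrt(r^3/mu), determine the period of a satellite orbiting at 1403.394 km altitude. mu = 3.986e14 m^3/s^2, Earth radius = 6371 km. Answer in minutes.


r = 7774.3940 km = 7.774394e+06 m
T = 2*pi*sqrt(r^3/mu) = 2*pi*sqrt(4.6989372e+20 / 3.986e14)
T = 6821.9894 s = 113.6998 min

113.6998 minutes


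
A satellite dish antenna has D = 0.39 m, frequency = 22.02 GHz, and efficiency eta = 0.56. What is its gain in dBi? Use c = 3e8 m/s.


lambda = c/f = 3e8 / 2.202e+10 = 0.01362398 m
G = eta*(pi*D/lambda)^2 = 0.56*(pi*0.39/0.01362398)^2
G = 4529.0708 (linear)
G = 10*log10(4529.0708) = 36.5601 dBi

36.5601 dBi


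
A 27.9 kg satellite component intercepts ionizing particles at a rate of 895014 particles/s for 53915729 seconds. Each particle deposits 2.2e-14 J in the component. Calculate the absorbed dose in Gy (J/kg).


Total energy deposited = rate * time * E_per
  = 895014 * 53915729 * 2.2e-14 = 1.0616 J
Dose = E_total / mass = 1.0616 / 27.9
Dose = 0.0380508 Gy

0.0381 Gy


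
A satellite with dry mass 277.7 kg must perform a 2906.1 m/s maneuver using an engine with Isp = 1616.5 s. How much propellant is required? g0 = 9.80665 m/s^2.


ve = Isp * g0 = 1616.5 * 9.80665 = 15852.449725 m/s
mass ratio = exp(dv/ve) = exp(2906.1/15852.449725) = 1.20120092
m_prop = m_dry * (mr - 1) = 277.7 * (1.20120092 - 1)
m_prop = 55.8735 kg

55.8735 kg


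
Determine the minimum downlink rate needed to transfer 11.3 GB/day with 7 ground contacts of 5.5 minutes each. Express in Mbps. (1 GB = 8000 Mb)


total contact time = 7 * 5.5 * 60 = 2310.0000 s
data = 11.3 GB = 90400.0000 Mb
rate = 90400.0000 / 2310.0000 = 39.1342 Mbps

39.1342 Mbps


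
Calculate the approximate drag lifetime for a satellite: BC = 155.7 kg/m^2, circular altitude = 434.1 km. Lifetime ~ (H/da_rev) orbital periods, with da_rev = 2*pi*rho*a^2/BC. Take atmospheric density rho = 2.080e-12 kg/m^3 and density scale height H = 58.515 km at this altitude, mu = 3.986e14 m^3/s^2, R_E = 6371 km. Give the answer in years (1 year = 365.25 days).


a = R_E + alt = 6805.1000 km = 6.8051e+06 m
da_rev = 2*pi*rho*a^2/BC = 2*pi*2.080e-12*(6.8051e+06)^2/155.7 = 3.887081 m per revolution
N = H/da_rev = 58515.0000 m / 3.887081 m = 15053.7117 revolutions
P = 2*pi*sqrt(a^3/mu) = 5586.7982 s
lifetime = N*P = 15053.7117 * 5586.7982 = 8.410205e+07 s = 973.4034 days
years = 973.4034 / 365.25 = 2.6650 years

2.6650 years


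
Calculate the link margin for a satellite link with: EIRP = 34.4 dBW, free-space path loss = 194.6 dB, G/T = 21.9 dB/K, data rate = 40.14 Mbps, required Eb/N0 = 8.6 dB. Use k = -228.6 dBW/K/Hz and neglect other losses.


C/N0 = EIRP - FSPL + G/T - k = 34.4 - 194.6 + 21.9 - (-228.6)
C/N0 = 90.3000 dB-Hz
R_b = 40.14 Mbps = 4.014e+07 bps -> 10*log10(R_b) = 76.0358 dB-Hz
Eb/N0 = C/N0 - 10*log10(R_b) = 90.3000 - 76.0358 = 14.2642 dB
Margin = Eb/N0 - Eb/N0_req = 14.2642 - 8.6 = 5.6642 dB (link closes)

5.6642 dB


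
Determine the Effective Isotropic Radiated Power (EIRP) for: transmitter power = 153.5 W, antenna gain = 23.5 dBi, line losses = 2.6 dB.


Pt = 153.5 W = 21.8611 dBW
EIRP = Pt_dBW + Gt - losses = 21.8611 + 23.5 - 2.6 = 42.7611 dBW

42.7611 dBW


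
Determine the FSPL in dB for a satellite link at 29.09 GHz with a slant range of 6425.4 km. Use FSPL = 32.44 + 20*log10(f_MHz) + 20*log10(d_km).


f = 29.09 GHz = 29090.0000 MHz
d = 6425.4 km
FSPL = 32.44 + 20*log10(29090.0000) + 20*log10(6425.4)
FSPL = 32.44 + 89.2749 + 76.1580
FSPL = 197.8729 dB

197.8729 dB


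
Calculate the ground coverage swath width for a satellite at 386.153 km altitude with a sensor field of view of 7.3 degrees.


FOV = 7.3 deg = 0.127409 rad
swath = 2 * alt * tan(FOV/2) = 2 * 386.153 * tan(0.06370452)
swath = 2 * 386.153 * 0.06379083
swath = 49.2660 km

49.2660 km


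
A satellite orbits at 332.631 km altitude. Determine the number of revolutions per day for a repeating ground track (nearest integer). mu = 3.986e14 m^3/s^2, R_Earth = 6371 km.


r = 6.703631e+06 m
T = 2*pi*sqrt(r^3/mu) = 5462.3104 s = 91.0385 min
revs/day = 1440 / 91.0385 = 15.8175
Rounded: 16 revolutions per day

16 revolutions per day


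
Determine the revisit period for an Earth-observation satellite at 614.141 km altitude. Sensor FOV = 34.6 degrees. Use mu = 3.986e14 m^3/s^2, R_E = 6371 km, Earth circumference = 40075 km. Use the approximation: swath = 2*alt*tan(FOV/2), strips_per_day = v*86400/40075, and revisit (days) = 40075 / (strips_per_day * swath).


swath = 2*614.141*tan(0.301942) = 382.5672 km
v = sqrt(mu/r) = 7554.0709 m/s = 7.5541 km/s
strips/day = v*86400/40075 = 7.5541*86400/40075 = 16.2863
coverage/day = strips * swath = 16.2863 * 382.5672 = 6230.5882 km
revisit = 40075 / 6230.5882 = 6.4320 days

6.4320 days


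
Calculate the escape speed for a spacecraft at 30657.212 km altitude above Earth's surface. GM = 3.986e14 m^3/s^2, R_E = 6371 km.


r = 6371.0 + 30657.212 = 37028.2120 km = 3.7028212e+07 m
v_esc = sqrt(2*mu/r) = sqrt(2*3.986e14 / 3.7028212e+07)
v_esc = 4639.9925 m/s = 4.6400 km/s

4.6400 km/s


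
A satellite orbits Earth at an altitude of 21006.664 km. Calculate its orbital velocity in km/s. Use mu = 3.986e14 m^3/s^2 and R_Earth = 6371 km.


r = R_E + alt = 6371.0 + 21006.664 = 27377.6640 km = 2.7377664e+07 m
v = sqrt(mu/r) = sqrt(3.986e14 / 2.7377664e+07) = 3815.6669 m/s = 3.8157 km/s

3.8157 km/s


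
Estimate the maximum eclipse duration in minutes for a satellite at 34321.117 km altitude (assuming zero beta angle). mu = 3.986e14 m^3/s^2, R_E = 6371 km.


r = 40692.1170 km
T = 1361.5243 min
Eclipse fraction = arcsin(R_E/r)/pi = arcsin(6371.0000/40692.1170)/pi
= arcsin(0.156566)/pi = 0.05004238
Eclipse duration = 0.05004238 * 1361.5243 = 68.1339 min

68.1339 minutes


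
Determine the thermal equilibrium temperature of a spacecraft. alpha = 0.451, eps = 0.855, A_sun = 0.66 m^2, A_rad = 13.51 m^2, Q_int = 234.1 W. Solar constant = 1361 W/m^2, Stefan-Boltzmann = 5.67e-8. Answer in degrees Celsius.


Numerator = alpha*S*A_sun + Q_int = 0.451*1361*0.66 + 234.1 = 639.2153 W
Denominator = eps*sigma*A_rad = 0.855*5.67e-8*13.51 = 6.5494453e-07 W/K^4
T^4 = 9.7598381e+08 K^4
T = 176.7505 K = -96.3995 C

-96.3995 degrees Celsius


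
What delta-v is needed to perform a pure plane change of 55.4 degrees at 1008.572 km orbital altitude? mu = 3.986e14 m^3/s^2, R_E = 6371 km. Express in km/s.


r = 7379.5720 km = 7.379572e+06 m
V = sqrt(mu/r) = 7349.4199 m/s
di = 55.4 deg = 0.9669124 rad
dV = 2*V*sin(di/2) = 2*7349.4199*sin(0.4834562)
dV = 6832.6387 m/s = 6.8326 km/s

6.8326 km/s


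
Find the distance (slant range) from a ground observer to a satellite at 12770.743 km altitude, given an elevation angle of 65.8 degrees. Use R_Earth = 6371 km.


h = 12770.743 km, el = 65.8 deg
d = -R_E*sin(el) + sqrt((R_E*sin(el))^2 + 2*R_E*h + h^2)
d = -6371.0000*sin(1.1484) + sqrt((6371.0000*0.9121201)^2 + 2*6371.0000*12770.743 + 12770.743^2)
d = 13151.6296 km

13151.6296 km


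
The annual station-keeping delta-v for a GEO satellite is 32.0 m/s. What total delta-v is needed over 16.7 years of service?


dV = rate * years = 32.0 * 16.7
dV = 534.4000 m/s

534.4000 m/s


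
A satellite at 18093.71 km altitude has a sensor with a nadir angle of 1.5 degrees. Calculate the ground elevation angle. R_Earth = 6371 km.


r = R_E + alt = 24464.7100 km
Law of sines in the satellite / Earth-center / ground-point triangle:
  sin(nadir)/R_E = sin(90 + el)/r  =>  cos(el) = (r/R_E)*sin(nadir)
cos(el) = (24464.7100 / 6371.0000) * sin(1.5 deg) = 0.1005198
el = arccos(0.1005198) = 84.2309 deg
(Earth-central angle = 90 - nadir - el = 4.2691 deg)

84.2309 degrees


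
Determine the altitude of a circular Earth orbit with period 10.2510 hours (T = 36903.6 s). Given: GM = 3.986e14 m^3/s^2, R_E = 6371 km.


T = 36903.6 s
r = (mu*T^2/(4*pi^2))^(1/3) = (3.986e14 * 36903.6^2 / (4*pi^2))^(1/3)
r = 2.3957326e+07 m = 23957.3260 km
alt = r - R_E = 23957.3260 - 6371 = 17586.3260 km

17586.3260 km


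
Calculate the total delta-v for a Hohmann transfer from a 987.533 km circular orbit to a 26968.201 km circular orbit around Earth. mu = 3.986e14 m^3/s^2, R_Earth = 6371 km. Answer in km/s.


r1 = 7358.5330 km = 7.358533e+06 m
r2 = 33339.2010 km = 3.3339201e+07 m
dv1 = sqrt(mu/r1)*(sqrt(2*r2/(r1+r2)) - 1) = 2060.7232 m/s
dv2 = sqrt(mu/r2)*(1 - sqrt(2*r1/(r1+r2))) = 1378.4327 m/s
total dv = |dv1| + |dv2| = 2060.7232 + 1378.4327 = 3439.1559 m/s = 3.4392 km/s

3.4392 km/s


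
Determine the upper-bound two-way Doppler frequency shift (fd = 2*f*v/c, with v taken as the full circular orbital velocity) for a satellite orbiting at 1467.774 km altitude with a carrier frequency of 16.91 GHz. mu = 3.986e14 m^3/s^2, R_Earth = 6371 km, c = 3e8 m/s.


r = 7.838774e+06 m
v = sqrt(mu/r) = 7130.9038 m/s (worst-case radial velocity)
f = 16.91 GHz = 1.691e+10 Hz
fd = 2*f*v/c = 2*1.691e+10*7130.9038/3.0e+08
fd = 803890.5511 Hz

803890.5511 Hz


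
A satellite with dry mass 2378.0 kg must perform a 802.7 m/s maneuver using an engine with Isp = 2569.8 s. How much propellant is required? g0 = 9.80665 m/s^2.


ve = Isp * g0 = 2569.8 * 9.80665 = 25201.129170 m/s
mass ratio = exp(dv/ve) = exp(802.7/25201.129170) = 1.03236444
m_prop = m_dry * (mr - 1) = 2378.0 * (1.03236444 - 1)
m_prop = 76.9626 kg

76.9626 kg


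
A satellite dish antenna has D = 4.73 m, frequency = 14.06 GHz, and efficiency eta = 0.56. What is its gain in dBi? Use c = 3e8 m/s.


lambda = c/f = 3e8 / 1.406e+10 = 0.02133713 m
G = eta*(pi*D/lambda)^2 = 0.56*(pi*4.73/0.02133713)^2
G = 271605.2659 (linear)
G = 10*log10(271605.2659) = 54.3394 dBi

54.3394 dBi


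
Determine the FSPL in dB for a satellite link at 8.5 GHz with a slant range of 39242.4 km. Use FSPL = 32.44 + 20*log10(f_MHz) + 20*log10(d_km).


f = 8.5 GHz = 8500.0000 MHz
d = 39242.4 km
FSPL = 32.44 + 20*log10(8500.0000) + 20*log10(39242.4)
FSPL = 32.44 + 78.5884 + 91.8751
FSPL = 202.9035 dB

202.9035 dB


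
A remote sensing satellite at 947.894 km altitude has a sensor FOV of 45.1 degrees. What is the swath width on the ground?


FOV = 45.1 deg = 0.7871435 rad
swath = 2 * alt * tan(FOV/2) = 2 * 947.894 * tan(0.3935717)
swath = 2 * 947.894 * 0.4152363
swath = 787.2000 km

787.2000 km


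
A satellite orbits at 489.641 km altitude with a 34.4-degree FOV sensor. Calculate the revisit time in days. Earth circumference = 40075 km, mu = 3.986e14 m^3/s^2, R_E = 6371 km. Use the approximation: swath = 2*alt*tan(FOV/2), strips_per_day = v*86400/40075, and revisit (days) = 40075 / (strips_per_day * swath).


swath = 2*489.641*tan(0.3001966) = 303.1384 km
v = sqrt(mu/r) = 7622.3046 m/s = 7.6223 km/s
strips/day = v*86400/40075 = 7.6223*86400/40075 = 16.4334
coverage/day = strips * swath = 16.4334 * 303.1384 = 4981.5844 km
revisit = 40075 / 4981.5844 = 8.0446 days

8.0446 days


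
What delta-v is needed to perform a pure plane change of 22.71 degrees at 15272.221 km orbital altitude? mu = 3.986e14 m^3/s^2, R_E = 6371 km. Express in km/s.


r = 21643.2210 km = 2.1643221e+07 m
V = sqrt(mu/r) = 4291.4860 m/s
di = 22.71 deg = 0.3963643 rad
dV = 2*V*sin(di/2) = 2*4291.4860*sin(0.1981821)
dV = 1689.8788 m/s = 1.6899 km/s

1.6899 km/s


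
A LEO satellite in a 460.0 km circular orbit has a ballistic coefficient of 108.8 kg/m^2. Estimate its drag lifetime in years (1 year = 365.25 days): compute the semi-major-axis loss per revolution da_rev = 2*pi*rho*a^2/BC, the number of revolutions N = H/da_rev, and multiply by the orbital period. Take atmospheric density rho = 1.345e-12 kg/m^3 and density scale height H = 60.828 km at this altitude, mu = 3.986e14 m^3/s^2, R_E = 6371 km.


a = R_E + alt = 6831.0000 km = 6.831e+06 m
da_rev = 2*pi*rho*a^2/BC = 2*pi*1.345e-12*(6.831e+06)^2/108.8 = 3.624448 m per revolution
N = H/da_rev = 60828.0000 m / 3.624448 m = 16782.6953 revolutions
P = 2*pi*sqrt(a^3/mu) = 5618.7233 s
lifetime = N*P = 16782.6953 * 5618.7233 = 9.4297322e+07 s = 1091.4042 days
years = 1091.4042 / 365.25 = 2.9881 years

2.9881 years


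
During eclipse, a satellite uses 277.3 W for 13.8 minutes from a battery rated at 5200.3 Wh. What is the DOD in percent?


E_used = P * t / 60 = 277.3 * 13.8 / 60 = 63.7790 Wh
DOD = E_used / E_total * 100 = 63.7790 / 5200.3 * 100
DOD = 1.2264 %

1.2264 %


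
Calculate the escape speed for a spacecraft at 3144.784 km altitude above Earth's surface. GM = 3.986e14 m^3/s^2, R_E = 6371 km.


r = 6371.0 + 3144.784 = 9515.7840 km = 9.515784e+06 m
v_esc = sqrt(2*mu/r) = sqrt(2*3.986e14 / 9.515784e+06)
v_esc = 9152.9556 m/s = 9.1530 km/s

9.1530 km/s


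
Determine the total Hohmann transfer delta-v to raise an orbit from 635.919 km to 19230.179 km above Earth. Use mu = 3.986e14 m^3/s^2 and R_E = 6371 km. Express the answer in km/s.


r1 = 7006.9190 km = 7.006919e+06 m
r2 = 25601.1790 km = 2.5601179e+07 m
dv1 = sqrt(mu/r1)*(sqrt(2*r2/(r1+r2)) - 1) = 1908.8860 m/s
dv2 = sqrt(mu/r2)*(1 - sqrt(2*r1/(r1+r2))) = 1359.0826 m/s
total dv = |dv1| + |dv2| = 1908.8860 + 1359.0826 = 3267.9686 m/s = 3.2680 km/s

3.2680 km/s


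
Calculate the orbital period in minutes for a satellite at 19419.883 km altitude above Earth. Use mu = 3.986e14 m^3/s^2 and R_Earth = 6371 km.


r = 25790.8830 km = 2.5790883e+07 m
T = 2*pi*sqrt(r^3/mu) = 2*pi*sqrt(1.7155313e+22 / 3.986e14)
T = 41220.2421 s = 687.0040 min

687.0040 minutes


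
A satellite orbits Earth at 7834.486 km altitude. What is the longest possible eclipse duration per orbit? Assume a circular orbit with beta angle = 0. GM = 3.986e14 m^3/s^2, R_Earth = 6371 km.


r = 14205.4860 km
T = 280.8304 min
Eclipse fraction = arcsin(R_E/r)/pi = arcsin(6371.0000/14205.4860)/pi
= arcsin(0.4484887)/pi = 0.1480376
Eclipse duration = 0.1480376 * 280.8304 = 41.5734 min

41.5734 minutes


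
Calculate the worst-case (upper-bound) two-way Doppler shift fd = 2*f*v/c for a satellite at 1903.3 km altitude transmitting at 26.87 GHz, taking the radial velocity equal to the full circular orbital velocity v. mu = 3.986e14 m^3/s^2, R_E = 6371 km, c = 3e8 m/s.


r = 8.2743e+06 m
v = sqrt(mu/r) = 6940.6959 m/s (worst-case radial velocity)
f = 26.87 GHz = 2.687e+10 Hz
fd = 2*f*v/c = 2*2.687e+10*6940.6959/3.0e+08
fd = 1.24331e+06 Hz

1.2433e+06 Hz


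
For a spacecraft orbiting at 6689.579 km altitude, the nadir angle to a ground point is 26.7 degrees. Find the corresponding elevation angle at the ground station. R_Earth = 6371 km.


r = R_E + alt = 13060.5790 km
Law of sines in the satellite / Earth-center / ground-point triangle:
  sin(nadir)/R_E = sin(90 + el)/r  =>  cos(el) = (r/R_E)*sin(nadir)
cos(el) = (13060.5790 / 6371.0000) * sin(26.7 deg) = 0.921106
el = arccos(0.921106) = 22.9117 deg
(Earth-central angle = 90 - nadir - el = 40.3883 deg)

22.9117 degrees


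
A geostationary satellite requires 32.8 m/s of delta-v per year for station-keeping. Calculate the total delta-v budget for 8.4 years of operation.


dV = rate * years = 32.8 * 8.4
dV = 275.5200 m/s

275.5200 m/s


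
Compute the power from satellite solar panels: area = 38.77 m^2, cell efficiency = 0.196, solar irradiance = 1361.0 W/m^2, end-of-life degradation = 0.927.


P = area * eta * S * degradation
P = 38.77 * 0.196 * 1361.0 * 0.927
P = 9587.1546 W

9587.1546 W
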